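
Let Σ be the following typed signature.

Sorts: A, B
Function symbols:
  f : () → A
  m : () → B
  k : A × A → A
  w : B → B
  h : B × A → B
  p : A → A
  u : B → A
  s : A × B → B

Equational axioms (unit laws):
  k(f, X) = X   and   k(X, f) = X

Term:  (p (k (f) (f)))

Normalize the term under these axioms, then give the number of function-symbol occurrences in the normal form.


1. (p (k (f) (f)))  →  (p (f))
normal form: (p (f))

size = 2


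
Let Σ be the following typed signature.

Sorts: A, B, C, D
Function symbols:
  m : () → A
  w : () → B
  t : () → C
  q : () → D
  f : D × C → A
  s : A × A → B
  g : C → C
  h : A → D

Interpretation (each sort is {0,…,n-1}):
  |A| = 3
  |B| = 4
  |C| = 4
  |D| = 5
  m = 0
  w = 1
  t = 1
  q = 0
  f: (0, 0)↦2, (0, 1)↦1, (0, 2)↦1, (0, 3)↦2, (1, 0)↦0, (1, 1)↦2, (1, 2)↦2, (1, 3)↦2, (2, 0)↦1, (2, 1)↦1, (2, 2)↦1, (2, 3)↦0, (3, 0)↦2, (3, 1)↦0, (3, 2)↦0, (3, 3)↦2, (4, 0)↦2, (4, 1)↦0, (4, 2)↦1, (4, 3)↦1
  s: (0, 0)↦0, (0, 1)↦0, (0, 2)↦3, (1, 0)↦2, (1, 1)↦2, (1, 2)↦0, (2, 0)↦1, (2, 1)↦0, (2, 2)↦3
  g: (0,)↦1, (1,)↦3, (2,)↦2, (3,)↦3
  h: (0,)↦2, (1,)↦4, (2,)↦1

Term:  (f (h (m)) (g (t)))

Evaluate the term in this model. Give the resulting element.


  m = 0
  (h (m)) = h(0,) = 2
  t = 1
  (g (t)) = g(1,) = 3
  (f (h (m)) (g (t))) = f(2, 3) = 0

value = 0


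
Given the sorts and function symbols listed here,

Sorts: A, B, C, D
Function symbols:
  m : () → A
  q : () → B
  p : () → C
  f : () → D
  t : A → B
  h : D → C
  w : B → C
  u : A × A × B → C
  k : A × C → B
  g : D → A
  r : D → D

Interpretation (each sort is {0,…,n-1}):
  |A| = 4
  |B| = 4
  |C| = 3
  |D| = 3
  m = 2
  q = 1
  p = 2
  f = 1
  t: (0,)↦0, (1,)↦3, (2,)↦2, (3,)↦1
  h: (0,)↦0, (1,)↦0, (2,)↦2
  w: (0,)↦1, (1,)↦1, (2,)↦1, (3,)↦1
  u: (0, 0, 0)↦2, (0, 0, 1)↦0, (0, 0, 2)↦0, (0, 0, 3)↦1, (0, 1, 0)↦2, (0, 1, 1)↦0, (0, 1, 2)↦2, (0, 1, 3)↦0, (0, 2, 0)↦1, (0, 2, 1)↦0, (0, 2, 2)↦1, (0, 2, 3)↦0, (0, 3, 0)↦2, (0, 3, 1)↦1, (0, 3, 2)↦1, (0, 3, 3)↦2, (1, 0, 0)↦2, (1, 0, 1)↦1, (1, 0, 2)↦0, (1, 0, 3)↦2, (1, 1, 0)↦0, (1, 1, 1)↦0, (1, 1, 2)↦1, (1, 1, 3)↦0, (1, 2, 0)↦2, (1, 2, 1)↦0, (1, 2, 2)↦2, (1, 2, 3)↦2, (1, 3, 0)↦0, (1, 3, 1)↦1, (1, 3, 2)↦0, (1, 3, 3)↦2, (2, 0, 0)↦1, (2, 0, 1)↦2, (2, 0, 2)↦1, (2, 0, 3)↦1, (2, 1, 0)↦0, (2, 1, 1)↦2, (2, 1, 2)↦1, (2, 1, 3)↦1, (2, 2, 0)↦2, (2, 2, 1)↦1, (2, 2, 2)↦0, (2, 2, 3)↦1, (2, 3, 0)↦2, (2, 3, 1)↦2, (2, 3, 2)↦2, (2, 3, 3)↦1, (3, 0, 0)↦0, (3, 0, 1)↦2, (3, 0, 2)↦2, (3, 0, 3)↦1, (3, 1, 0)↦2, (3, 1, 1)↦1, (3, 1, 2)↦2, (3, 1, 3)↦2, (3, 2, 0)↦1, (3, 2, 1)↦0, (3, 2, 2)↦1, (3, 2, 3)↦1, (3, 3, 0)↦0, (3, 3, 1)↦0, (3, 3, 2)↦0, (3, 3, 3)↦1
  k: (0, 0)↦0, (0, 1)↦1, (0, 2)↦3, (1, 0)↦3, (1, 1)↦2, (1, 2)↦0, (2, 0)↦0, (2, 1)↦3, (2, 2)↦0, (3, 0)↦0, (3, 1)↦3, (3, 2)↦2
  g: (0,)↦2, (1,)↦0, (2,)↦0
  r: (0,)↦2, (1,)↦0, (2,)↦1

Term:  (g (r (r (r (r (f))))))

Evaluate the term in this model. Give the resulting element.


value = 2

  f = 1
  (r (f)) = r(1,) = 0
  (r (r (f))) = r(0,) = 2
  (r (r (r (f)))) = r(2,) = 1
  (r (r (r (r (f))))) = r(1,) = 0
  (g (r (r (r (r (f)))))) = g(0,) = 2


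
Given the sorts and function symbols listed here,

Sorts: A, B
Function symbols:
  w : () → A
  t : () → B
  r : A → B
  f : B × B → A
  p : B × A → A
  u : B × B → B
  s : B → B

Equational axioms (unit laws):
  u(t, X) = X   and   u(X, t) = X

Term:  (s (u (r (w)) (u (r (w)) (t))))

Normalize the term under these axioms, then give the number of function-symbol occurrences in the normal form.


1. (s (u (r (w)) (u (r (w)) (t))))  →  (s (u (r (w)) (r (w))))
normal form: (s (u (r (w)) (r (w))))

size = 6


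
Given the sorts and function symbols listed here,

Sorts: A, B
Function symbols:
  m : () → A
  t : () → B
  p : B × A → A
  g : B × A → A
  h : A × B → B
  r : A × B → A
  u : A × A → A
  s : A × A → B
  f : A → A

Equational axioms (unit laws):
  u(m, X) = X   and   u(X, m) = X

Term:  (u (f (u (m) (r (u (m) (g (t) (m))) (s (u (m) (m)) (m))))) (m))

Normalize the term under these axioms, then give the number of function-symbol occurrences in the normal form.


size = 8

1. (u (f (u (m) (r (u (m) (g (t) (m))) (s (u (m) (m)) (m))))) (m))  →  (f (u (m) (r (u (m) (g (t) (m))) (s (u (m) (m)) (m)))))
2. (f (u (m) (r (u (m) (g (t) (m))) (s (u (m) (m)) (m)))))  →  (f (r (u (m) (g (t) (m))) (s (u (m) (m)) (m))))
3. (f (r (u (m) (g (t) (m))) (s (u (m) (m)) (m))))  →  (f (r (g (t) (m)) (s (u (m) (m)) (m))))
4. (f (r (g (t) (m)) (s (u (m) (m)) (m))))  →  (f (r (g (t) (m)) (s (m) (m))))
normal form: (f (r (g (t) (m)) (s (m) (m))))


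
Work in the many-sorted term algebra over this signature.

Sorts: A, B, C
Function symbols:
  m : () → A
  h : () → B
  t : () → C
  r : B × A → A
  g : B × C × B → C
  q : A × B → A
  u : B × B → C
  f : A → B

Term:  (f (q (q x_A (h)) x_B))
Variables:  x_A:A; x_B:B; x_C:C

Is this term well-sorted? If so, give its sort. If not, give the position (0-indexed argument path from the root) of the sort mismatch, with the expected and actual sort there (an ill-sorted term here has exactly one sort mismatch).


well-sorted; sort = B

      x_A : A
      (h) : B
    (q x_A (h)) : A
    x_B : B
  (q (q x_A (h)) x_B) : A
(f (q (q x_A (h)) x_B)) : B


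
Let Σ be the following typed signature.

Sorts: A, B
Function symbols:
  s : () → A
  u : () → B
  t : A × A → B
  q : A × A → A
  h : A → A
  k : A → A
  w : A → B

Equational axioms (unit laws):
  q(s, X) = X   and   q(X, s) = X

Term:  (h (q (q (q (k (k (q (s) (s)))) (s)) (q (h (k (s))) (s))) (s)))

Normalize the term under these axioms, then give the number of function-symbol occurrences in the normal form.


1. (h (q (q (q (k (k (q (s) (s)))) (s)) (q (h (k (s))) (s))) (s)))  →  (h (q (q (k (k (q (s) (s)))) (s)) (q (h (k (s))) (s))))
2. (h (q (q (k (k (q (s) (s)))) (s)) (q (h (k (s))) (s))))  →  (h (q (k (k (q (s) (s)))) (q (h (k (s))) (s))))
3. (h (q (k (k (q (s) (s)))) (q (h (k (s))) (s))))  →  (h (q (k (k (s))) (q (h (k (s))) (s))))
4. (h (q (k (k (s))) (q (h (k (s))) (s))))  →  (h (q (k (k (s))) (h (k (s)))))
normal form: (h (q (k (k (s))) (h (k (s)))))

size = 8


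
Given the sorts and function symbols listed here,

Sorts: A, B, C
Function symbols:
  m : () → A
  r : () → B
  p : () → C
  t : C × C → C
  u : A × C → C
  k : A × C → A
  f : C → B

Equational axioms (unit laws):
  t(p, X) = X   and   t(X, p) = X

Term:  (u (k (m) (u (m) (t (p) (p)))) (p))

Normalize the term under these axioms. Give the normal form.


1. (u (k (m) (u (m) (t (p) (p)))) (p))  →  (u (k (m) (u (m) (p))) (p))

normal form = (u (k (m) (u (m) (p))) (p))


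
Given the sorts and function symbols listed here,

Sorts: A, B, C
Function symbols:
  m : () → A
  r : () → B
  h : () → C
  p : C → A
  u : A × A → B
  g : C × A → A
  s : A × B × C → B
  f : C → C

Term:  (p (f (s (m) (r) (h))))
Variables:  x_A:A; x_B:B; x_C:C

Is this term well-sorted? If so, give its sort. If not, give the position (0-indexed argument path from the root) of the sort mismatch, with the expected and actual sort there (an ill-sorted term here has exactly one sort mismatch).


      (m) : A
      (r) : B
      (h) : C
    (s (m) (r) (h)) : B
  (f (s (m) (r) (h))) : ✗ arg 0 at [0, 0] has sort B, expected C

ill-sorted at position [0, 0]: expected C, got B


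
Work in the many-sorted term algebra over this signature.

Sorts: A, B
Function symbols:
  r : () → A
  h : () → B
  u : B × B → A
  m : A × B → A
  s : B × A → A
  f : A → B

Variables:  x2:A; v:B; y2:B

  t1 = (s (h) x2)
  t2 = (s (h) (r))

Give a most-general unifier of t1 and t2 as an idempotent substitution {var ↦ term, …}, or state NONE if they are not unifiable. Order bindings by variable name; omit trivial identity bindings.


{x2 ↦ (r)}


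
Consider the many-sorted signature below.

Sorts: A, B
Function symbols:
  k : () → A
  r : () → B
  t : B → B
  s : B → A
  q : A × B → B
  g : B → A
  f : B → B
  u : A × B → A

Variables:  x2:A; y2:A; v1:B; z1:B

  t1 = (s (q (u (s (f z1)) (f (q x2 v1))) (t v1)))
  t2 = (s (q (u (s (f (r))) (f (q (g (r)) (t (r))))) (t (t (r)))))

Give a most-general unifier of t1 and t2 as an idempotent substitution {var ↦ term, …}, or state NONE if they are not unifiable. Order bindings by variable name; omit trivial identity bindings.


{v1 ↦ (t (r)), x2 ↦ (g (r)), z1 ↦ (r)}


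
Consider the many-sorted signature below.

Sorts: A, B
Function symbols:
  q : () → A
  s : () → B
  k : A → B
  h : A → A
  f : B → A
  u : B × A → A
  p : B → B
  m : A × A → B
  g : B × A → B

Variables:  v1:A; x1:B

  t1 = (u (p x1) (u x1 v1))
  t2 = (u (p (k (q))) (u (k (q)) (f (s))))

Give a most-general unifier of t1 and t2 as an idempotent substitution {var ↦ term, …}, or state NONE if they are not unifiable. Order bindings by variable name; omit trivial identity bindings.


{v1 ↦ (f (s)), x1 ↦ (k (q))}


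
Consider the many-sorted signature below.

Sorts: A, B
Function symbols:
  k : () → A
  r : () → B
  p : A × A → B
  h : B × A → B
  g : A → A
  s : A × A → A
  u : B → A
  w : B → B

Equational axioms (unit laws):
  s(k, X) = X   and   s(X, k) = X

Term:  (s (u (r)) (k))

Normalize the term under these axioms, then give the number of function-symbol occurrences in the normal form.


size = 2

1. (s (u (r)) (k))  →  (u (r))
normal form: (u (r))


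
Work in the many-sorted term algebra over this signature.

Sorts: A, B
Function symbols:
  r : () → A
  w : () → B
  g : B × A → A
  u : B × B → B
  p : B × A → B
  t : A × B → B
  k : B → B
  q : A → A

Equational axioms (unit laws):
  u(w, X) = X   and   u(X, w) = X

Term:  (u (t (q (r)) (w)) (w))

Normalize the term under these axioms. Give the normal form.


normal form = (t (q (r)) (w))

1. (u (t (q (r)) (w)) (w))  →  (t (q (r)) (w))


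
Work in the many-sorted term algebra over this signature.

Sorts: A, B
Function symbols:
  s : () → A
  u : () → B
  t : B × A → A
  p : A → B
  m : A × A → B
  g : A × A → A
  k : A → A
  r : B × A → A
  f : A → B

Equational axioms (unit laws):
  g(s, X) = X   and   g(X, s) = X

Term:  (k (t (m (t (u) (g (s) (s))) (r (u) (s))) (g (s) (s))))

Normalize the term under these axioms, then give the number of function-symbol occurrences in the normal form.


size = 10

1. (k (t (m (t (u) (g (s) (s))) (r (u) (s))) (g (s) (s))))  →  (k (t (m (t (u) (s)) (r (u) (s))) (g (s) (s))))
2. (k (t (m (t (u) (s)) (r (u) (s))) (g (s) (s))))  →  (k (t (m (t (u) (s)) (r (u) (s))) (s)))
normal form: (k (t (m (t (u) (s)) (r (u) (s))) (s)))


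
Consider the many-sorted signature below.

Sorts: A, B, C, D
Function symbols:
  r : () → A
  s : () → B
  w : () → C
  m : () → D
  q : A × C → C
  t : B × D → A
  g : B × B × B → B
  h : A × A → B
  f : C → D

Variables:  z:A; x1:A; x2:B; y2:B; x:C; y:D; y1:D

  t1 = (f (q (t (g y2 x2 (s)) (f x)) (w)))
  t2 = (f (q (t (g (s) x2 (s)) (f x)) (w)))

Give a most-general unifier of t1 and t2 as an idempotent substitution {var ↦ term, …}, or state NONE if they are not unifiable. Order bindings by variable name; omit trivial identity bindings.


{y2 ↦ (s)}


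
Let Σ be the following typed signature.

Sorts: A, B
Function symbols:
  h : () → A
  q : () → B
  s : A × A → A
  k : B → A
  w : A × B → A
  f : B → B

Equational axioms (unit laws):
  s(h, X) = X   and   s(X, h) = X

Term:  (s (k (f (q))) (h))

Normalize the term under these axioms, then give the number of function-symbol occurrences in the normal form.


size = 3

1. (s (k (f (q))) (h))  →  (k (f (q)))
normal form: (k (f (q)))


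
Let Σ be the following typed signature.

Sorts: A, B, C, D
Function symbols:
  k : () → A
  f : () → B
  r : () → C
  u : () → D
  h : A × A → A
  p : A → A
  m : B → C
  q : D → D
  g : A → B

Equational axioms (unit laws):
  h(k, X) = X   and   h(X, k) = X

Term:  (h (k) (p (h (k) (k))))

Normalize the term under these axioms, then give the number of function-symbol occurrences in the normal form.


size = 2

1. (h (k) (p (h (k) (k))))  →  (p (h (k) (k)))
2. (p (h (k) (k)))  →  (p (k))
normal form: (p (k))


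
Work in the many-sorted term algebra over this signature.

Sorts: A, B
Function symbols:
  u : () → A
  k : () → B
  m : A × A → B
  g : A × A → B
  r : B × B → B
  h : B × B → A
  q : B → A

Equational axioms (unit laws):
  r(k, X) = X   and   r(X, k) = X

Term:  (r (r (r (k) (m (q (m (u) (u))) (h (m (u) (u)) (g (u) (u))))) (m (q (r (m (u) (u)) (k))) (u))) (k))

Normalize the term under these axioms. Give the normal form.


normal form = (r (m (q (m (u) (u))) (h (m (u) (u)) (g (u) (u)))) (m (q (m (u) (u))) (u)))

1. (r (r (r (k) (m (q (m (u) (u))) (h (m (u) (u)) (g (u) (u))))) (m (q (r (m (u) (u)) (k))) (u))) (k))  →  (r (r (k) (m (q (m (u) (u))) (h (m (u) (u)) (g (u) (u))))) (m (q (r (m (u) (u)) (k))) (u)))
2. (r (r (k) (m (q (m (u) (u))) (h (m (u) (u)) (g (u) (u))))) (m (q (r (m (u) (u)) (k))) (u)))  →  (r (m (q (m (u) (u))) (h (m (u) (u)) (g (u) (u)))) (m (q (r (m (u) (u)) (k))) (u)))
3. (r (m (q (m (u) (u))) (h (m (u) (u)) (g (u) (u)))) (m (q (r (m (u) (u)) (k))) (u)))  →  (r (m (q (m (u) (u))) (h (m (u) (u)) (g (u) (u)))) (m (q (m (u) (u))) (u)))


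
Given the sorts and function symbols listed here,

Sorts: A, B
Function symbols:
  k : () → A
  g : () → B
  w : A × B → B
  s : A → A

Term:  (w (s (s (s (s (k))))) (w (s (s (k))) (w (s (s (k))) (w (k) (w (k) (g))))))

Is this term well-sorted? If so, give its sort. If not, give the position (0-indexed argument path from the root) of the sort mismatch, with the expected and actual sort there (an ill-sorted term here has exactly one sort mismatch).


well-sorted; sort = B

          (k) : A
        (s (k)) : A
      (s (s (k))) : A
    (s (s (s (k)))) : A
  (s (s (s (s (k))))) : A
        (k) : A
      (s (k)) : A
    (s (s (k))) : A
          (k) : A
        (s (k)) : A
      (s (s (k))) : A
        (k) : A
          (k) : A
          (g) : B
        (w (k) (g)) : B
      (w (k) (w (k) (g))) : B
    (w (s (s (k))) (w (k) (w (k) (g)))) : B
  (w (s (s (k))) (w (s (s (k))) (w (k) (w (k) (g))))) : B
(w (s (s (s (s (k))))) (w (s (s (k))) (w (s (s (k))) (w (k) (w (k) (g)))))) : B


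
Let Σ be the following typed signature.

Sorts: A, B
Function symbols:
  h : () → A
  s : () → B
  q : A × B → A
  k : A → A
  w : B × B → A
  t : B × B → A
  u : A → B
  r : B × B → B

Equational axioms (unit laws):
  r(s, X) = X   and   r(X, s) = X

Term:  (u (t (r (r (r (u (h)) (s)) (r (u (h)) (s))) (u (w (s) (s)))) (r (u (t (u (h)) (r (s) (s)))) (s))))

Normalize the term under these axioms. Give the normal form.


1. (u (t (r (r (r (u (h)) (s)) (r (u (h)) (s))) (u (w (s) (s)))) (r (u (t (u (h)) (r (s) (s)))) (s))))  →  (u (t (r (r (u (h)) (r (u (h)) (s))) (u (w (s) (s)))) (r (u (t (u (h)) (r (s) (s)))) (s))))
2. (u (t (r (r (u (h)) (r (u (h)) (s))) (u (w (s) (s)))) (r (u (t (u (h)) (r (s) (s)))) (s))))  →  (u (t (r (r (u (h)) (u (h))) (u (w (s) (s)))) (r (u (t (u (h)) (r (s) (s)))) (s))))
3. (u (t (r (r (u (h)) (u (h))) (u (w (s) (s)))) (r (u (t (u (h)) (r (s) (s)))) (s))))  →  (u (t (r (r (u (h)) (u (h))) (u (w (s) (s)))) (u (t (u (h)) (r (s) (s))))))
4. (u (t (r (r (u (h)) (u (h))) (u (w (s) (s)))) (u (t (u (h)) (r (s) (s))))))  →  (u (t (r (r (u (h)) (u (h))) (u (w (s) (s)))) (u (t (u (h)) (s)))))

normal form = (u (t (r (r (u (h)) (u (h))) (u (w (s) (s)))) (u (t (u (h)) (s)))))


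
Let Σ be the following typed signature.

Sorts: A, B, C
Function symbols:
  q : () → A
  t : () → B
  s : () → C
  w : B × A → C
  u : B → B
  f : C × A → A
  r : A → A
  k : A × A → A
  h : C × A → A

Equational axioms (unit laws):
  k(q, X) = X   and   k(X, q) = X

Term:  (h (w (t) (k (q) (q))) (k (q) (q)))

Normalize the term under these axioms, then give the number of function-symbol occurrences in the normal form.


size = 5

1. (h (w (t) (k (q) (q))) (k (q) (q)))  →  (h (w (t) (q)) (k (q) (q)))
2. (h (w (t) (q)) (k (q) (q)))  →  (h (w (t) (q)) (q))
normal form: (h (w (t) (q)) (q))


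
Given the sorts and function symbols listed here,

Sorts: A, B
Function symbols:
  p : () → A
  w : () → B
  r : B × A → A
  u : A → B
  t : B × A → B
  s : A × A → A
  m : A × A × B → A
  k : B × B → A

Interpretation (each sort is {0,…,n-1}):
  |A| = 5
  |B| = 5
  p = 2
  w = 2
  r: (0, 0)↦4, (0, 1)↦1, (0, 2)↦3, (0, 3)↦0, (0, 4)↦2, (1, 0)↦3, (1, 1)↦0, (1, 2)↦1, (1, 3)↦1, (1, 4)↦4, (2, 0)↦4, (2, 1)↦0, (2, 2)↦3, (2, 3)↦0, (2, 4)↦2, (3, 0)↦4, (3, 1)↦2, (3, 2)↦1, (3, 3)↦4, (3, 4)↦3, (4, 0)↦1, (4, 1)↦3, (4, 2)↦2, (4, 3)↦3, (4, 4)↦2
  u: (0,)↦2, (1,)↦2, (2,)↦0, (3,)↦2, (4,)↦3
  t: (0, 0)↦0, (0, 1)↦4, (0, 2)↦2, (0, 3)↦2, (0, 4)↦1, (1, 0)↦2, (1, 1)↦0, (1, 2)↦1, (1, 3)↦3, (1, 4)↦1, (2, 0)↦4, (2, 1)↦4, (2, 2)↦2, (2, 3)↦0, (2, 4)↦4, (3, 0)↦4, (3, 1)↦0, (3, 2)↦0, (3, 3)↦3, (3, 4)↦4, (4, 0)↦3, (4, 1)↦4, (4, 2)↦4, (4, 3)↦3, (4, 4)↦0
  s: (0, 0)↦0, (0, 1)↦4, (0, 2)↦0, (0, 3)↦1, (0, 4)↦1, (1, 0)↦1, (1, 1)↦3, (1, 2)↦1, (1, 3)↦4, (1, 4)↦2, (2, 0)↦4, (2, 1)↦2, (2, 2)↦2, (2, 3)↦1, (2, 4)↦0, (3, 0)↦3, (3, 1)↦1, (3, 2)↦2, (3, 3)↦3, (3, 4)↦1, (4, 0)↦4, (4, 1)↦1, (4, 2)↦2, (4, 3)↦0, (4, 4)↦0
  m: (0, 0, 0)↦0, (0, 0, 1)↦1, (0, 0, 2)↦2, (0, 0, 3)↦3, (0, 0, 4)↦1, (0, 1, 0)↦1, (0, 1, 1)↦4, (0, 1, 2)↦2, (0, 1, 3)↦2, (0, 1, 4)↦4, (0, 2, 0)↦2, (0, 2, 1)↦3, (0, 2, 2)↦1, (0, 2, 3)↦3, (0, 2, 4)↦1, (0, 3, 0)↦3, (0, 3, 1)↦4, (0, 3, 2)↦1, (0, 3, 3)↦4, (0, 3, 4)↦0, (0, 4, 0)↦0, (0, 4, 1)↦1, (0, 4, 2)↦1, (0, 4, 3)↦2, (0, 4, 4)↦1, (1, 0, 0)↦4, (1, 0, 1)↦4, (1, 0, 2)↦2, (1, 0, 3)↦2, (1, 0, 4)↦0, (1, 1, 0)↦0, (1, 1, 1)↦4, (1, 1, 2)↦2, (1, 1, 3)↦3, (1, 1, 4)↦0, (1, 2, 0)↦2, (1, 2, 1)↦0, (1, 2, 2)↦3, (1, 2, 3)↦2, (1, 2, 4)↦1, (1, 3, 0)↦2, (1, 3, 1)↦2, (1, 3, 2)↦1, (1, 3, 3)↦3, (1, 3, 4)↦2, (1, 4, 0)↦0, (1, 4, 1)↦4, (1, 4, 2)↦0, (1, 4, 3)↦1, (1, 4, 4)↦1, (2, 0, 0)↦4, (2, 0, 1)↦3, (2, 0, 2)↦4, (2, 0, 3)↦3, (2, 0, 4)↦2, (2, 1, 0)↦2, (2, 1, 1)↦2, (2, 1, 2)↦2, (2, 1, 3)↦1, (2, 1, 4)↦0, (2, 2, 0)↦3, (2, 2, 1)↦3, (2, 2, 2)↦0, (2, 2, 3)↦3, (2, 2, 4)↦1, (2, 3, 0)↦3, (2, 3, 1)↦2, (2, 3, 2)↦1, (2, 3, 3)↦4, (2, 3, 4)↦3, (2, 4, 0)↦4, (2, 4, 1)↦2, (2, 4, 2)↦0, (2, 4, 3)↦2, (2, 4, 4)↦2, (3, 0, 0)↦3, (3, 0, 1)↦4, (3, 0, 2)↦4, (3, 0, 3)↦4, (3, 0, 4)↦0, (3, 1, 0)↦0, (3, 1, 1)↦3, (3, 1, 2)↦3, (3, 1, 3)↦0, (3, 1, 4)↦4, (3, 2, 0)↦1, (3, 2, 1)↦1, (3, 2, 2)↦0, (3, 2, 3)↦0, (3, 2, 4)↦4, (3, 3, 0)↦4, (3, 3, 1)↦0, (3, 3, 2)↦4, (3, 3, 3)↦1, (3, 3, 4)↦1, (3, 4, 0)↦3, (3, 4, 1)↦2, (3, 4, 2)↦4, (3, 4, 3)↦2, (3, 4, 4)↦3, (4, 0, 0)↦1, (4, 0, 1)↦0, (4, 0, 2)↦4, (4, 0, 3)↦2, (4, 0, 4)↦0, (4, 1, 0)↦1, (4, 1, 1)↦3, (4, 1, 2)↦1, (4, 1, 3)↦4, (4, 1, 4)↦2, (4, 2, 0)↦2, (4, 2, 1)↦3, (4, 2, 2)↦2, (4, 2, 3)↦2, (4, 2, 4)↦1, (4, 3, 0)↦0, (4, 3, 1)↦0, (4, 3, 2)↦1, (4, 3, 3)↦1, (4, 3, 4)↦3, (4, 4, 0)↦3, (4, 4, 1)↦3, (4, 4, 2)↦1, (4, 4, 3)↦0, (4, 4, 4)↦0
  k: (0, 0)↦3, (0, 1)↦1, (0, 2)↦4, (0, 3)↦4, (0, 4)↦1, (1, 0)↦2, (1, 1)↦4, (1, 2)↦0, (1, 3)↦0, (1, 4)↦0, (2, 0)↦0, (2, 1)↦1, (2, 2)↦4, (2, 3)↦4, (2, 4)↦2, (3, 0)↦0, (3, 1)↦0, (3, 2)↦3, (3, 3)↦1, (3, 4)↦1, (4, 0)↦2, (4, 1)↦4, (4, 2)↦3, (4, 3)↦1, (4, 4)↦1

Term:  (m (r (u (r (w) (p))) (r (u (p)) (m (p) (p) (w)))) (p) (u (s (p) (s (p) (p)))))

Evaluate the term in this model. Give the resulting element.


  w = 2
  p = 2
  (r (w) (p)) = r(2, 2) = 3
  (u (r (w) (p))) = u(3,) = 2
  p = 2
  (u (p)) = u(2,) = 0
  p = 2
  p = 2
  w = 2
  (m (p) (p) (w)) = m(2, 2, 2) = 0
  (r (u (p)) (m (p) (p) (w))) = r(0, 0) = 4
  (r (u (r (w) (p))) (r (u (p)) (m (p) (p) (w)))) = r(2, 4) = 2
  p = 2
  p = 2
  p = 2
  p = 2
  (s (p) (p)) = s(2, 2) = 2
  (s (p) (s (p) (p))) = s(2, 2) = 2
  (u (s (p) (s (p) (p)))) = u(2,) = 0
  (m (r (u (r (w) (p))) (r (u (p)) (m (p) (p) (w)))) (p) (u (s (p) (s (p) (p))))) = m(2, 2, 0) = 3

value = 3


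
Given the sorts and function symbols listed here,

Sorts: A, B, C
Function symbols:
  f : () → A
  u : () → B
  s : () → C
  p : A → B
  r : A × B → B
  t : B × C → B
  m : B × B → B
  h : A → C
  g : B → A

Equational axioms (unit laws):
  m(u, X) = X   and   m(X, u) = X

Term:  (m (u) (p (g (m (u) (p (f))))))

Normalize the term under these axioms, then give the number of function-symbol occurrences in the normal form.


1. (m (u) (p (g (m (u) (p (f))))))  →  (p (g (m (u) (p (f)))))
2. (p (g (m (u) (p (f)))))  →  (p (g (p (f))))
normal form: (p (g (p (f))))

size = 4


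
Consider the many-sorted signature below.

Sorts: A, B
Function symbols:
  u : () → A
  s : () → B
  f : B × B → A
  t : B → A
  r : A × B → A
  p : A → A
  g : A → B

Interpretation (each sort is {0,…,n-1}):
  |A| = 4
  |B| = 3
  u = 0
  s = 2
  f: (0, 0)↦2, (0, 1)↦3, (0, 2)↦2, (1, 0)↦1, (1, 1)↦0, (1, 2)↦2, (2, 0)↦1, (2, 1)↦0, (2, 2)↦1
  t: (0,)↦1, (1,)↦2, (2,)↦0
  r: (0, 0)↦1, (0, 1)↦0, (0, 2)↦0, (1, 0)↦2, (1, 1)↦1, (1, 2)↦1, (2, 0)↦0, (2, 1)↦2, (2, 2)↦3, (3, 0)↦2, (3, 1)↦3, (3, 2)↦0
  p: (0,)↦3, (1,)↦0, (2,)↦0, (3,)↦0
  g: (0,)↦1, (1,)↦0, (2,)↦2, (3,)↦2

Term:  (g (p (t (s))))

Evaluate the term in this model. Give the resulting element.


  s = 2
  (t (s)) = t(2,) = 0
  (p (t (s))) = p(0,) = 3
  (g (p (t (s)))) = g(3,) = 2

value = 2


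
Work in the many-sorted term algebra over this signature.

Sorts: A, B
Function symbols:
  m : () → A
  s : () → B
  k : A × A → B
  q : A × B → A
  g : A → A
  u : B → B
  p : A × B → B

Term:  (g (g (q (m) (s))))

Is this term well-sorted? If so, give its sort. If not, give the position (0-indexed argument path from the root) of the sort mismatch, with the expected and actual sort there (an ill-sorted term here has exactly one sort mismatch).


      (m) : A
      (s) : B
    (q (m) (s)) : A
  (g (q (m) (s))) : A
(g (g (q (m) (s)))) : A

well-sorted; sort = A


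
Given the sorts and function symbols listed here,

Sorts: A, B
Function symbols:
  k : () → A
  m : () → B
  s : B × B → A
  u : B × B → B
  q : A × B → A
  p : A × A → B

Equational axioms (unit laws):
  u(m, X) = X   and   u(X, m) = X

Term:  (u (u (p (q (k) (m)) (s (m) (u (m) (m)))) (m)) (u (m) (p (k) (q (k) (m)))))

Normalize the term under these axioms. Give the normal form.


normal form = (u (p (q (k) (m)) (s (m) (m))) (p (k) (q (k) (m))))

1. (u (u (p (q (k) (m)) (s (m) (u (m) (m)))) (m)) (u (m) (p (k) (q (k) (m)))))  →  (u (p (q (k) (m)) (s (m) (u (m) (m)))) (u (m) (p (k) (q (k) (m)))))
2. (u (p (q (k) (m)) (s (m) (u (m) (m)))) (u (m) (p (k) (q (k) (m)))))  →  (u (p (q (k) (m)) (s (m) (m))) (u (m) (p (k) (q (k) (m)))))
3. (u (p (q (k) (m)) (s (m) (m))) (u (m) (p (k) (q (k) (m)))))  →  (u (p (q (k) (m)) (s (m) (m))) (p (k) (q (k) (m))))


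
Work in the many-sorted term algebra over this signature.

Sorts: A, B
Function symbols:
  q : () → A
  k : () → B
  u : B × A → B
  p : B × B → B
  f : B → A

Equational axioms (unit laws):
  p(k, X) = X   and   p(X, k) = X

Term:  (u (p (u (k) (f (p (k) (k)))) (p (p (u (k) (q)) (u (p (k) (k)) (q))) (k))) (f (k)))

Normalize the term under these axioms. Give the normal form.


1. (u (p (u (k) (f (p (k) (k)))) (p (p (u (k) (q)) (u (p (k) (k)) (q))) (k))) (f (k)))  →  (u (p (u (k) (f (k))) (p (p (u (k) (q)) (u (p (k) (k)) (q))) (k))) (f (k)))
2. (u (p (u (k) (f (k))) (p (p (u (k) (q)) (u (p (k) (k)) (q))) (k))) (f (k)))  →  (u (p (u (k) (f (k))) (p (u (k) (q)) (u (p (k) (k)) (q)))) (f (k)))
3. (u (p (u (k) (f (k))) (p (u (k) (q)) (u (p (k) (k)) (q)))) (f (k)))  →  (u (p (u (k) (f (k))) (p (u (k) (q)) (u (k) (q)))) (f (k)))

normal form = (u (p (u (k) (f (k))) (p (u (k) (q)) (u (k) (q)))) (f (k)))


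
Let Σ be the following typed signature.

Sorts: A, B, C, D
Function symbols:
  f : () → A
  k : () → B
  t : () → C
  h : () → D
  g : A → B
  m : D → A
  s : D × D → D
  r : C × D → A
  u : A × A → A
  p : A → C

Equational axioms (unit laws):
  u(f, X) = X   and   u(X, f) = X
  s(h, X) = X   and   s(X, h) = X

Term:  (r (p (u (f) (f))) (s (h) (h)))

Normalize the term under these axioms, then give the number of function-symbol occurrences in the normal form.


size = 4

1. (r (p (u (f) (f))) (s (h) (h)))  →  (r (p (f)) (s (h) (h)))
2. (r (p (f)) (s (h) (h)))  →  (r (p (f)) (h))
normal form: (r (p (f)) (h))


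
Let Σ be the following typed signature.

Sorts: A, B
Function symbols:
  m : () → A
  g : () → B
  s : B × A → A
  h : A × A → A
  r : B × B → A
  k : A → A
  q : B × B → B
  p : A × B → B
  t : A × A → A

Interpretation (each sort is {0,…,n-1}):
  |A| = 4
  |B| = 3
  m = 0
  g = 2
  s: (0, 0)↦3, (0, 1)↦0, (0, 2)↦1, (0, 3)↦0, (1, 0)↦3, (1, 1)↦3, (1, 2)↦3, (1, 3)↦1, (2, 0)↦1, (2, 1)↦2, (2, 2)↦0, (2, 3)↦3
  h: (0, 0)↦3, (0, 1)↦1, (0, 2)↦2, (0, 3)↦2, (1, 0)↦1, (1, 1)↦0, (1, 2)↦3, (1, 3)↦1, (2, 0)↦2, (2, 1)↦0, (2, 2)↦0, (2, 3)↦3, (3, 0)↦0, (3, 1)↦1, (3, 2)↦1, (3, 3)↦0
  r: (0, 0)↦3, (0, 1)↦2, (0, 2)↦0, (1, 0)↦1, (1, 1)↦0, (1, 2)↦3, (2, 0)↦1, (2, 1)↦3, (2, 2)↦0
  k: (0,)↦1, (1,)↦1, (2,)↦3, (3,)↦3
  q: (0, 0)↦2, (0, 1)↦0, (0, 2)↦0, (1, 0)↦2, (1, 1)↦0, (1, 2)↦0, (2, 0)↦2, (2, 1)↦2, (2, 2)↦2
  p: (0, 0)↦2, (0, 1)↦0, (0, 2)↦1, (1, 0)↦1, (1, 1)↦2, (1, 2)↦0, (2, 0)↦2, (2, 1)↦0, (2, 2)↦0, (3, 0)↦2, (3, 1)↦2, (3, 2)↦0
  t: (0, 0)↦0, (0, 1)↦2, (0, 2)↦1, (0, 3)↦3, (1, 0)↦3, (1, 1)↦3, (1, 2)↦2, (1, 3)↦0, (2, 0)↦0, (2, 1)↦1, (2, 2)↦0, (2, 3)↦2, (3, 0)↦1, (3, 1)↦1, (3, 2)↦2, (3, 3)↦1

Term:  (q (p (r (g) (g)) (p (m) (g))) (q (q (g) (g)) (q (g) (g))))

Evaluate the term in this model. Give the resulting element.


  g = 2
  g = 2
  (r (g) (g)) = r(2, 2) = 0
  m = 0
  g = 2
  (p (m) (g)) = p(0, 2) = 1
  (p (r (g) (g)) (p (m) (g))) = p(0, 1) = 0
  g = 2
  g = 2
  (q (g) (g)) = q(2, 2) = 2
  g = 2
  g = 2
  (q (g) (g)) = q(2, 2) = 2
  (q (q (g) (g)) (q (g) (g))) = q(2, 2) = 2
  (q (p (r (g) (g)) (p (m) (g))) (q (q (g) (g)) (q (g) (g)))) = q(0, 2) = 0

value = 0


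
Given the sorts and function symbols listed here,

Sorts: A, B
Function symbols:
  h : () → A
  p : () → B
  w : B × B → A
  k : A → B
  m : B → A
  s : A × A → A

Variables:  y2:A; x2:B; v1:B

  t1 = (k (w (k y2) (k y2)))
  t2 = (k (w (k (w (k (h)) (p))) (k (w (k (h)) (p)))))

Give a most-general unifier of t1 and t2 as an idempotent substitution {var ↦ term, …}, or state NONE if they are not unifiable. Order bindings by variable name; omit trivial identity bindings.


{y2 ↦ (w (k (h)) (p))}


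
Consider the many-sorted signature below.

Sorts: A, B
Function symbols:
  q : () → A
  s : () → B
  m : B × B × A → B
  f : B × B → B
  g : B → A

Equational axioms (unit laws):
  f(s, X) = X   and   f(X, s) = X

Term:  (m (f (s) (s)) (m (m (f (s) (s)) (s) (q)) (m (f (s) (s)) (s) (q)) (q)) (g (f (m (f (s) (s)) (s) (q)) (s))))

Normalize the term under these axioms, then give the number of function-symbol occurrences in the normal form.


1. (m (f (s) (s)) (m (m (f (s) (s)) (s) (q)) (m (f (s) (s)) (s) (q)) (q)) (g (f (m (f (s) (s)) (s) (q)) (s))))  →  (m (s) (m (m (f (s) (s)) (s) (q)) (m (f (s) (s)) (s) (q)) (q)) (g (f (m (f (s) (s)) (s) (q)) (s))))
2. (m (s) (m (m (f (s) (s)) (s) (q)) (m (f (s) (s)) (s) (q)) (q)) (g (f (m (f (s) (s)) (s) (q)) (s))))  →  (m (s) (m (m (s) (s) (q)) (m (f (s) (s)) (s) (q)) (q)) (g (f (m (f (s) (s)) (s) (q)) (s))))
3. (m (s) (m (m (s) (s) (q)) (m (f (s) (s)) (s) (q)) (q)) (g (f (m (f (s) (s)) (s) (q)) (s))))  →  (m (s) (m (m (s) (s) (q)) (m (s) (s) (q)) (q)) (g (f (m (f (s) (s)) (s) (q)) (s))))
4. (m (s) (m (m (s) (s) (q)) (m (s) (s) (q)) (q)) (g (f (m (f (s) (s)) (s) (q)) (s))))  →  (m (s) (m (m (s) (s) (q)) (m (s) (s) (q)) (q)) (g (m (f (s) (s)) (s) (q))))
5. (m (s) (m (m (s) (s) (q)) (m (s) (s) (q)) (q)) (g (m (f (s) (s)) (s) (q))))  →  (m (s) (m (m (s) (s) (q)) (m (s) (s) (q)) (q)) (g (m (s) (s) (q))))
normal form: (m (s) (m (m (s) (s) (q)) (m (s) (s) (q)) (q)) (g (m (s) (s) (q))))

size = 17


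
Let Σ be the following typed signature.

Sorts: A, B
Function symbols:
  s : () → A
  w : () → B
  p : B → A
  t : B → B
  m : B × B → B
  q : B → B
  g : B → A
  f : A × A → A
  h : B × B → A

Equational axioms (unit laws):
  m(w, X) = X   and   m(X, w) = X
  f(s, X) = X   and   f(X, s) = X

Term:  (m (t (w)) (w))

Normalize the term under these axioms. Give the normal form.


1. (m (t (w)) (w))  →  (t (w))

normal form = (t (w))


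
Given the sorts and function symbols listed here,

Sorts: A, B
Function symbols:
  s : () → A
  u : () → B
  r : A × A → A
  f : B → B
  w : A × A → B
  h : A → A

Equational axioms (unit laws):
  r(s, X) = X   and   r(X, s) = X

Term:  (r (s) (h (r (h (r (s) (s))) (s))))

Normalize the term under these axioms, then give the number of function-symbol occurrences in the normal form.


size = 3

1. (r (s) (h (r (h (r (s) (s))) (s))))  →  (h (r (h (r (s) (s))) (s)))
2. (h (r (h (r (s) (s))) (s)))  →  (h (h (r (s) (s))))
3. (h (h (r (s) (s))))  →  (h (h (s)))
normal form: (h (h (s)))


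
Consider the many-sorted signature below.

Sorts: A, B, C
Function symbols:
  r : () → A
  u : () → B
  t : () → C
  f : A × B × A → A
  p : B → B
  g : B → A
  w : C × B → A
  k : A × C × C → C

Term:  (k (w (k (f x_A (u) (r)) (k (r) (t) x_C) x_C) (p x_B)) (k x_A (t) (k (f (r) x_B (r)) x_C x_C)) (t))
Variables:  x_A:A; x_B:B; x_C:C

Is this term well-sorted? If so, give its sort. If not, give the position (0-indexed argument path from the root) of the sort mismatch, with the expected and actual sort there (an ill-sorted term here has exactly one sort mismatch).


        x_A : A
        (u) : B
        (r) : A
      (f x_A (u) (r)) : A
        (r) : A
        (t) : C
        x_C : C
      (k (r) (t) x_C) : C
      x_C : C
    (k (f x_A (u) (r)) (k (r) (t) x_C) x_C) : C
      x_B : B
    (p x_B) : B
  (w (k (f x_A (u) (r)) (k (r) (t) x_C) x_C) (p x_B)) : A
    x_A : A
    (t) : C
        (r) : A
        x_B : B
        (r) : A
      (f (r) x_B (r)) : A
      x_C : C
      x_C : C
    (k (f (r) x_B (r)) x_C x_C) : C
  (k x_A (t) (k (f (r) x_B (r)) x_C x_C)) : C
  (t) : C
(k (w (k (f x_A (u) (r)) (k (r) (t) x_C) x_C) (p x_B)) (k x_A (t) (k (f (r) x_B (r)) x_C x_C)) (t)) : C

well-sorted; sort = C


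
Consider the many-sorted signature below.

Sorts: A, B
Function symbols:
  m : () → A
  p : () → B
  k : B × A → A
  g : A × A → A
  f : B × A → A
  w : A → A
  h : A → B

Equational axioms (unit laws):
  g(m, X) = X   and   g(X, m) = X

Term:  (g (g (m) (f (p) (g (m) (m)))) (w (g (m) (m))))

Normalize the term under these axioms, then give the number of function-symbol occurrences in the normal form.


size = 6

1. (g (g (m) (f (p) (g (m) (m)))) (w (g (m) (m))))  →  (g (f (p) (g (m) (m))) (w (g (m) (m))))
2. (g (f (p) (g (m) (m))) (w (g (m) (m))))  →  (g (f (p) (m)) (w (g (m) (m))))
3. (g (f (p) (m)) (w (g (m) (m))))  →  (g (f (p) (m)) (w (m)))
normal form: (g (f (p) (m)) (w (m)))


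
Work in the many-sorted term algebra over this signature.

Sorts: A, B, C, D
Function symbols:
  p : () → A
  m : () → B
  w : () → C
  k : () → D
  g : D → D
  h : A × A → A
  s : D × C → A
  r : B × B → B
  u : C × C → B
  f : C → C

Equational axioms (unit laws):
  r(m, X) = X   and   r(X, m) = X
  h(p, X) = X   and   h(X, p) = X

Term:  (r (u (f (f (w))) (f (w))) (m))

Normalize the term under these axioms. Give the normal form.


normal form = (u (f (f (w))) (f (w)))

1. (r (u (f (f (w))) (f (w))) (m))  →  (u (f (f (w))) (f (w)))


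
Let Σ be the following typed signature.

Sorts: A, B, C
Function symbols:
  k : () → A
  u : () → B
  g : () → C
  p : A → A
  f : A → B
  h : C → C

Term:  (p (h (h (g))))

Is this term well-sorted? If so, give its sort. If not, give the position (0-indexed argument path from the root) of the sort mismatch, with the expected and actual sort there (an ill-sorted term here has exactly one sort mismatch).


      (g) : C
    (h (g)) : C
  (h (h (g))) : C
(p (h (h (g)))) : ✗ arg 0 at [0] has sort C, expected A

ill-sorted at position [0]: expected A, got C


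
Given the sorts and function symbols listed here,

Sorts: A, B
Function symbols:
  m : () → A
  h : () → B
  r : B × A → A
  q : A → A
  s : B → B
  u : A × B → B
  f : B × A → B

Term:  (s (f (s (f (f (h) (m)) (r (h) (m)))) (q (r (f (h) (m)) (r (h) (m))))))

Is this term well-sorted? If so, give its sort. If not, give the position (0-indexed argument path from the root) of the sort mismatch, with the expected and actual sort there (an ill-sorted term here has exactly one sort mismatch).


well-sorted; sort = B

          (h) : B
          (m) : A
        (f (h) (m)) : B
          (h) : B
          (m) : A
        (r (h) (m)) : A
      (f (f (h) (m)) (r (h) (m))) : B
    (s (f (f (h) (m)) (r (h) (m)))) : B
          (h) : B
          (m) : A
        (f (h) (m)) : B
          (h) : B
          (m) : A
        (r (h) (m)) : A
      (r (f (h) (m)) (r (h) (m))) : A
    (q (r (f (h) (m)) (r (h) (m)))) : A
  (f (s (f (f (h) (m)) (r (h) (m)))) (q (r (f (h) (m)) (r (h) (m))))) : B
(s (f (s (f (f (h) (m)) (r (h) (m)))) (q (r (f (h) (m)) (r (h) (m)))))) : B


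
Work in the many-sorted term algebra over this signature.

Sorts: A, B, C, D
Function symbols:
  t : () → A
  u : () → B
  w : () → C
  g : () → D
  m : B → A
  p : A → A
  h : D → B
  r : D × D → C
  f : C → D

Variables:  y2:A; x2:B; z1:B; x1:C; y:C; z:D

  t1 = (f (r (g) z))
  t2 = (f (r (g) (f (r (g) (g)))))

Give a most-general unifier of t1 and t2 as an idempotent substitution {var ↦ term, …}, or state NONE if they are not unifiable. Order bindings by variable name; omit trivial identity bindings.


{z ↦ (f (r (g) (g)))}


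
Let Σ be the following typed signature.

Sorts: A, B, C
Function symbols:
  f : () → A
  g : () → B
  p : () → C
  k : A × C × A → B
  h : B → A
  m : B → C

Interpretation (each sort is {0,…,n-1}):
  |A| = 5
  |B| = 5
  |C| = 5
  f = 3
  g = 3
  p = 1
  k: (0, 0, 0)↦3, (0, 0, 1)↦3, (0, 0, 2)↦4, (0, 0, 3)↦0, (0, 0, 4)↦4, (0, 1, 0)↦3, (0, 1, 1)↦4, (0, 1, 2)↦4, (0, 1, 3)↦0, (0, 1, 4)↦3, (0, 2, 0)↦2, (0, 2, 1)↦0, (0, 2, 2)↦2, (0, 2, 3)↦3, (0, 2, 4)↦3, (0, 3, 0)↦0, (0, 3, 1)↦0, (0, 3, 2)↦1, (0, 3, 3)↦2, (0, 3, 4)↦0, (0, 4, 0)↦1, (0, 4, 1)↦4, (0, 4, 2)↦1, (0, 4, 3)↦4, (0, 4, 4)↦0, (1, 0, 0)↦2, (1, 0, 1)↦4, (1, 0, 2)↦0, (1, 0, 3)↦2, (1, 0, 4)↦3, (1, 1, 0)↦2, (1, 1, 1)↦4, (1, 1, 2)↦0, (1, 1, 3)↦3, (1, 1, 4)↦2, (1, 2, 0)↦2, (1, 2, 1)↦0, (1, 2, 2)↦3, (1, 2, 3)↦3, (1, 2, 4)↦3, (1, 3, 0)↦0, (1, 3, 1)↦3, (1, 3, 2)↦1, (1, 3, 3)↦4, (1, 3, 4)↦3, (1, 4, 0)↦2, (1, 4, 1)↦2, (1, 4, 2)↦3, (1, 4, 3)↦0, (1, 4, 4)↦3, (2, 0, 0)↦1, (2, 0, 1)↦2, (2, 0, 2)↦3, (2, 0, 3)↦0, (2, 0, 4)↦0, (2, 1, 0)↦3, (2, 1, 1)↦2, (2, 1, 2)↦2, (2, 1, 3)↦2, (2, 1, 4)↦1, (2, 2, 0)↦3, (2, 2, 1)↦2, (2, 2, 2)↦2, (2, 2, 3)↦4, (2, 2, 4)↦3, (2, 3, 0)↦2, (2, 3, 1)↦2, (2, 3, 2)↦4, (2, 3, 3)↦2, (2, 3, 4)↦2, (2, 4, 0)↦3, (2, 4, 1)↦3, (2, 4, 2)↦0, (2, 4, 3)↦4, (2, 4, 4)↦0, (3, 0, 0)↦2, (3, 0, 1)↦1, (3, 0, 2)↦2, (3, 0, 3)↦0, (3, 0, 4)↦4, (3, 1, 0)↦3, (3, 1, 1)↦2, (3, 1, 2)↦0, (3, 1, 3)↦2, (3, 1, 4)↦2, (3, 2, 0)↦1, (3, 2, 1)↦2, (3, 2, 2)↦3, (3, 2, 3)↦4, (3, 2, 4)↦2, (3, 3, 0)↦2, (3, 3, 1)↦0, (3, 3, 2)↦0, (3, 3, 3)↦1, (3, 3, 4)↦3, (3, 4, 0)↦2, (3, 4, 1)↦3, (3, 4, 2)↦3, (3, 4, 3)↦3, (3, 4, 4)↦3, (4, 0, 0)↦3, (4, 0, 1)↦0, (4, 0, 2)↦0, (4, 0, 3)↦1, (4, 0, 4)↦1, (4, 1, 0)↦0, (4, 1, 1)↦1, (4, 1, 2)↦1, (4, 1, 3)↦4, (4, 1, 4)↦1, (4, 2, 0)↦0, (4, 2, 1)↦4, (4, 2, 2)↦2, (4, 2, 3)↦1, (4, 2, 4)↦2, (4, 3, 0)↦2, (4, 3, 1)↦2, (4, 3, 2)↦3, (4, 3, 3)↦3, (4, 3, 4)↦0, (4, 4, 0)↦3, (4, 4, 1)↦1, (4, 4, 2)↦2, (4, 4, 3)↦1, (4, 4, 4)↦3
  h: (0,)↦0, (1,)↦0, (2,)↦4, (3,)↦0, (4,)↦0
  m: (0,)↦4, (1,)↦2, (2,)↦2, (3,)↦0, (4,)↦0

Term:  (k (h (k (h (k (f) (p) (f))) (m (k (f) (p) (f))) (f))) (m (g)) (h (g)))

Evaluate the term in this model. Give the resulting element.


value = 3

  f = 3
  p = 1
  f = 3
  (k (f) (p) (f)) = k(3, 1, 3) = 2
  (h (k (f) (p) (f))) = h(2,) = 4
  f = 3
  p = 1
  f = 3
  (k (f) (p) (f)) = k(3, 1, 3) = 2
  (m (k (f) (p) (f))) = m(2,) = 2
  f = 3
  (k (h (k (f) (p) (f))) (m (k (f) (p) (f))) (f)) = k(4, 2, 3) = 1
  (h (k (h (k (f) (p) (f))) (m (k (f) (p) (f))) (f))) = h(1,) = 0
  g = 3
  (m (g)) = m(3,) = 0
  g = 3
  (h (g)) = h(3,) = 0
  (k (h (k (h (k (f) (p) (f))) (m (k (f) (p) (f))) (f))) (m (g)) (h (g))) = k(0, 0, 0) = 3


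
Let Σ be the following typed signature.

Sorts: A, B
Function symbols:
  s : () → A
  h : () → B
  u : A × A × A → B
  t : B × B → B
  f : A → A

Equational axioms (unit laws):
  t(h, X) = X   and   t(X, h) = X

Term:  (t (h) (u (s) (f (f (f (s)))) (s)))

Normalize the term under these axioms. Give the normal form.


normal form = (u (s) (f (f (f (s)))) (s))

1. (t (h) (u (s) (f (f (f (s)))) (s)))  →  (u (s) (f (f (f (s)))) (s))


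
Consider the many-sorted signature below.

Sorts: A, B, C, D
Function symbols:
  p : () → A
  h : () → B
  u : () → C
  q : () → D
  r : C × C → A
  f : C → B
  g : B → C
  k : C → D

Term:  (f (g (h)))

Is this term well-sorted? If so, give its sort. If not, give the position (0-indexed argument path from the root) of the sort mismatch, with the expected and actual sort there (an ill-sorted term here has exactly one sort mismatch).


    (h) : B
  (g (h)) : C
(f (g (h))) : B

well-sorted; sort = B


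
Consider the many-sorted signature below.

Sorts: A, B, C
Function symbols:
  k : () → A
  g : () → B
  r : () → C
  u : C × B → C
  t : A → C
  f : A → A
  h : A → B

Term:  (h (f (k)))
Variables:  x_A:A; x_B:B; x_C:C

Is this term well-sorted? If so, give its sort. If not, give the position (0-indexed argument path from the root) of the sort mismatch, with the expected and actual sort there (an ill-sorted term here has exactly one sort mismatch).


well-sorted; sort = B

    (k) : A
  (f (k)) : A
(h (f (k))) : B


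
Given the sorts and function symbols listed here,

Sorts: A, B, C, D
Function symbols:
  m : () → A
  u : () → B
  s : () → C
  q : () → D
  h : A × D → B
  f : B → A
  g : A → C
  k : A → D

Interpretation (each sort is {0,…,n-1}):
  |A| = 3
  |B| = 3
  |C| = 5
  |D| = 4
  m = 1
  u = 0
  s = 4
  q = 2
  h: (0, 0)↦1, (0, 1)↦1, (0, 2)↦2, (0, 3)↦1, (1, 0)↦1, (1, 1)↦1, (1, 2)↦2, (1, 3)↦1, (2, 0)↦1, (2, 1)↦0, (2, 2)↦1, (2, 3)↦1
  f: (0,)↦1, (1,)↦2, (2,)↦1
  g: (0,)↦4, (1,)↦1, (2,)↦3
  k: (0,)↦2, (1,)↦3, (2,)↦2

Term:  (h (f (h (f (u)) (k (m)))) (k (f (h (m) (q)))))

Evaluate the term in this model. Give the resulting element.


value = 1

  u = 0
  (f (u)) = f(0,) = 1
  m = 1
  (k (m)) = k(1,) = 3
  (h (f (u)) (k (m))) = h(1, 3) = 1
  (f (h (f (u)) (k (m)))) = f(1,) = 2
  m = 1
  q = 2
  (h (m) (q)) = h(1, 2) = 2
  (f (h (m) (q))) = f(2,) = 1
  (k (f (h (m) (q)))) = k(1,) = 3
  (h (f (h (f (u)) (k (m)))) (k (f (h (m) (q))))) = h(2, 3) = 1


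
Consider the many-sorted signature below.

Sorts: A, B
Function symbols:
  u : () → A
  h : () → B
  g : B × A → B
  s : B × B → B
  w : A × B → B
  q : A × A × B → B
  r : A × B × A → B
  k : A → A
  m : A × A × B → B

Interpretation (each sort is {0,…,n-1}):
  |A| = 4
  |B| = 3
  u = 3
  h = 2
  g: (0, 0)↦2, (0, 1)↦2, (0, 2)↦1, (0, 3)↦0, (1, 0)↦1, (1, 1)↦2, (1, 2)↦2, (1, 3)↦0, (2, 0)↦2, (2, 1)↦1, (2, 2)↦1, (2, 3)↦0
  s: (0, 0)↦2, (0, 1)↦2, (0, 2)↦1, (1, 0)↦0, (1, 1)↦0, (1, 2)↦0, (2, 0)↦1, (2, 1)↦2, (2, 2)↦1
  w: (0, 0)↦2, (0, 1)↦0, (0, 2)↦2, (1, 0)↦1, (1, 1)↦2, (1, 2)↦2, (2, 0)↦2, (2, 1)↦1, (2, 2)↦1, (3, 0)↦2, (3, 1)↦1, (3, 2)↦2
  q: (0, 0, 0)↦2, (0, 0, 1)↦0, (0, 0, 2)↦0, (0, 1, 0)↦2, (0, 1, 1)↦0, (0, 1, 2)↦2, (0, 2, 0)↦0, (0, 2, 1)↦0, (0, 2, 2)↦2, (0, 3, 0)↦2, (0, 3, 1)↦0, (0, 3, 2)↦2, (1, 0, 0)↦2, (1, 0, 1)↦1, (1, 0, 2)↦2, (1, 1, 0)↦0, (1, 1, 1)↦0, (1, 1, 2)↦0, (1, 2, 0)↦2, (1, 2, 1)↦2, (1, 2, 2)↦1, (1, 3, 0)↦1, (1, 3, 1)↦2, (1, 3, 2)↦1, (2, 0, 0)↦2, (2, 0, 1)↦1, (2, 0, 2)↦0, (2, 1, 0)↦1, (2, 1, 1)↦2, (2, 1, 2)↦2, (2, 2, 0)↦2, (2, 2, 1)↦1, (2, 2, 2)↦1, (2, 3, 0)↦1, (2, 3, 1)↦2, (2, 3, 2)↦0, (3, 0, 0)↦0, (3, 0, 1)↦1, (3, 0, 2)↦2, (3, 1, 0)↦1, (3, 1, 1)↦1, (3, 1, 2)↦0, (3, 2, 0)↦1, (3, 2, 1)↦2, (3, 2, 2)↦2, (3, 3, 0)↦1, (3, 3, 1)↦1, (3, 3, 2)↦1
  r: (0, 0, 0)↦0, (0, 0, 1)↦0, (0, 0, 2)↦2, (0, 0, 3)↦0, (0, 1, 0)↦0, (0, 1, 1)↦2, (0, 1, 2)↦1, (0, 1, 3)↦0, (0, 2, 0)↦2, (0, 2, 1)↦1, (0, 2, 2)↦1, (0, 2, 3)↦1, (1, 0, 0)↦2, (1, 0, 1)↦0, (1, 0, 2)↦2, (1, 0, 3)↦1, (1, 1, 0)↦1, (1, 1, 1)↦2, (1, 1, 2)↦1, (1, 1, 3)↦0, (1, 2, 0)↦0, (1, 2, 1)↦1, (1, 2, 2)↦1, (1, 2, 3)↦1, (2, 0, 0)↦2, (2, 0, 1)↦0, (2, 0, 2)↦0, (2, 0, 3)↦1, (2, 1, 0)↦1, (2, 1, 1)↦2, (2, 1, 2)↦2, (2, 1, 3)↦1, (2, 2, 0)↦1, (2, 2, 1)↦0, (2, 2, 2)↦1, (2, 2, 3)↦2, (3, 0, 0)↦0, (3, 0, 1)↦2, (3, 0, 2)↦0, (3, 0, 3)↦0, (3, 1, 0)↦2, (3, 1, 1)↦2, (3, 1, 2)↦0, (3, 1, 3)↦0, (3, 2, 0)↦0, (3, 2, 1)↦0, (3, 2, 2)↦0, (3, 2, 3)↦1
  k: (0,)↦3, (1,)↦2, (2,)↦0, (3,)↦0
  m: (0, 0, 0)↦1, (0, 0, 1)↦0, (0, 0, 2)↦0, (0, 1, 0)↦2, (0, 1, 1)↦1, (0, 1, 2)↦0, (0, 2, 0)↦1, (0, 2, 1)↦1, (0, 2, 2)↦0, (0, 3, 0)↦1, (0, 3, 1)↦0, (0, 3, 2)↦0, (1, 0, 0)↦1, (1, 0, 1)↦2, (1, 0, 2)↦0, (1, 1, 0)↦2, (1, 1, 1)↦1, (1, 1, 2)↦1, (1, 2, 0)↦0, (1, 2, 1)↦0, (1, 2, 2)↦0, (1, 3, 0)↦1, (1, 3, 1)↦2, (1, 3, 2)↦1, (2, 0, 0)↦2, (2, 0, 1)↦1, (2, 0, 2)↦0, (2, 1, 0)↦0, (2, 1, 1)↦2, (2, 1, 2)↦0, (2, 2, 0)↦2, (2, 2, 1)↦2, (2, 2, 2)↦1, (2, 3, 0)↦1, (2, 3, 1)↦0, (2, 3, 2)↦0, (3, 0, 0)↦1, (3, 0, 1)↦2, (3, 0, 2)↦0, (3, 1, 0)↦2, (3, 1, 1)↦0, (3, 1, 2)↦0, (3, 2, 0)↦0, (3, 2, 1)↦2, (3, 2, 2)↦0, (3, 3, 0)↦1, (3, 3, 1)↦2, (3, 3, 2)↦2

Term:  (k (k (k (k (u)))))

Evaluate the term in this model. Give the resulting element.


value = 3

  u = 3
  (k (u)) = k(3,) = 0
  (k (k (u))) = k(0,) = 3
  (k (k (k (u)))) = k(3,) = 0
  (k (k (k (k (u))))) = k(0,) = 3
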